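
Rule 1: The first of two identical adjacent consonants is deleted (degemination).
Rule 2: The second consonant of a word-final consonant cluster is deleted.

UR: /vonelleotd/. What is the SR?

Rule 1 (degemination): /ll/ is a geminate; the first /l/ deletes. /vonelleotd/ → voneleotd.
Rule 2 (final cluster simplification): /d/ is the second consonant of a word-final cluster /td/, so it deletes. /voneleotd/ → voneleot.

voneleot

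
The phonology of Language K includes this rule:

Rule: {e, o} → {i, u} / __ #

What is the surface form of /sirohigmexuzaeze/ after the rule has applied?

sirohigmexuzaezi

Scanning /sirohigmexuzaeze/: /o/ at position 4 is not in the conditioning environment; /e/ at position 9 is not in the conditioning environment; /e/ at position 14 is not in the conditioning environment; /e/ is a mid vowel in word-final position, so it raises to [i].
Result: [sirohigmexuzaezi].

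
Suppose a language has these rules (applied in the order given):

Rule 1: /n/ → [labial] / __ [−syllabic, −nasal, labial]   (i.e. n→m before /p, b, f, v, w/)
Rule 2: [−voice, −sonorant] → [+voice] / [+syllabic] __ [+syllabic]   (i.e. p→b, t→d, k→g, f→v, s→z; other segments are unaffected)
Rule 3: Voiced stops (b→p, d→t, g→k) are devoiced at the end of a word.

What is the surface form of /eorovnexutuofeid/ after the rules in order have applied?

Rule 1 (nasal place assimilation): no segment meets the environment; /eorovnexutuofeid/ is unchanged.
Rule 2 (intervocalic voicing): /t/ is a voiceless obstruent between vowels /u/ and /u/, so it voices to [d]. /f/ is a voiceless obstruent between vowels /o/ and /e/, so it voices to [v]. /eorovnexutuofeid/ → eorovnexuduoveid.
Rule 3 (final devoicing): /d/ is a voiced stop in word-final position, so it devoices to [t]. /eorovnexuduoveid/ → eorovnexuduoveit.

eorovnexuduoveit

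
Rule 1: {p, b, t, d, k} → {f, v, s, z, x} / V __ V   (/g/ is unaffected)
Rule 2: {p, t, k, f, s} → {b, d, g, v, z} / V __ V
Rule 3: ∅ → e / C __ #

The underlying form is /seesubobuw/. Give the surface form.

Rule 1 (intervocalic spirantization): /b/ is a stop between vowels /u/ and /o/, so it spirantizes to the fricative [v]. /b/ is a stop between vowels /o/ and /u/, so it spirantizes to the fricative [v]. /seesubobuw/ → seesuvovuw.
Rule 2 (intervocalic voicing): /s/ is a voiceless obstruent between vowels /e/ and /u/, so it voices to [z]. /seesuvovuw/ → seezuvovuw.
Rule 3 (final e-epenthesis): the form ends in the consonant /w/, so [e] is inserted word-finally. /seezuvovuw/ → seezuvovuwe.

seezuvovuwe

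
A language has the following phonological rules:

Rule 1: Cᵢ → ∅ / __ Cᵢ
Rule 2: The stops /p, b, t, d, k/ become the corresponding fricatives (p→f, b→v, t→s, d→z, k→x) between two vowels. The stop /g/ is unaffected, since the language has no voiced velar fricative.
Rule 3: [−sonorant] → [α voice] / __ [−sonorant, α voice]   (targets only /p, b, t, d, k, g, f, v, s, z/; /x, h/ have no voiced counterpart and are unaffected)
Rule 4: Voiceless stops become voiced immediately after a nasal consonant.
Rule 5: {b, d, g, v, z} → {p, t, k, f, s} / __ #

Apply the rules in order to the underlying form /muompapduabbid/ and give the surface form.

muombabduavit

Rule 1 (degemination): /bb/ is a geminate; the first /b/ deletes. /muompapduabbid/ → muompapduabid.
Rule 2 (intervocalic spirantization): /b/ is a stop between vowels /a/ and /i/, so it spirantizes to the fricative [v]. /muompapduabid/ → muompapduavid.
Rule 3 (regressive voicing assimilation): /p/ precedes the voiced obstruent /d/, so it voices to [b] by assimilation. /muompapduavid/ → muompabduavid.
Rule 4 (post-nasal voicing): /p/ is a voiceless stop immediately after the nasal /m/, so it voices to [b]. /muompabduavid/ → muombabduavid.
Rule 5 (final devoicing): /d/ is a voiced obstruent in word-final position, so it devoices to [t]. /muombabduavid/ → muombabduavit.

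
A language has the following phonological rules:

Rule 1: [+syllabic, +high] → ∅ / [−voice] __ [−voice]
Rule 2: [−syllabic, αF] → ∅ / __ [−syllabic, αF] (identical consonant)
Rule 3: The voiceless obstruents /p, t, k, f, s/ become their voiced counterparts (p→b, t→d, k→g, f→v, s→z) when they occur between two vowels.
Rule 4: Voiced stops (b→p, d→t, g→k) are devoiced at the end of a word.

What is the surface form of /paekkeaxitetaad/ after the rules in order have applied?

paegeaxtedaat

Rule 1 (high vowel syncope): /i/ is a high vowel flanked by voiceless consonants /x/ and /t/, so it deletes. /paekkeaxitetaad/ → paekkeaxtetaad.
Rule 2 (degemination): /kk/ is a geminate; the first /k/ deletes. /paekkeaxtetaad/ → paekeaxtetaad.
Rule 3 (intervocalic voicing): /k/ is a voiceless obstruent between vowels /e/ and /e/, so it voices to [g]. /t/ is a voiceless obstruent between vowels /e/ and /a/, so it voices to [d]. /paekeaxtetaad/ → paegeaxtedaad.
Rule 4 (final devoicing): /d/ is a voiced stop in word-final position, so it devoices to [t]. /paegeaxtedaad/ → paegeaxtedaat.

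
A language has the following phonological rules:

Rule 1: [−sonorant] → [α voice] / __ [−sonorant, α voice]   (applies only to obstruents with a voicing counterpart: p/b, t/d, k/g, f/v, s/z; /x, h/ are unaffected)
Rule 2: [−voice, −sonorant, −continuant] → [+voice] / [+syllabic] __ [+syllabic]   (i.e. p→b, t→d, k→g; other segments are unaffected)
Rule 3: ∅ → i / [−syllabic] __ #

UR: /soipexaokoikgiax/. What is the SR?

soibexaogoiggiaxi

Rule 1 (regressive voicing assimilation): /k/ precedes the voiced obstruent /g/, so it voices to [g] by assimilation. /soipexaokoikgiax/ → soipexaokoiggiax.
Rule 2 (intervocalic voicing): /p/ is a voiceless stop between vowels /i/ and /e/, so it voices to [b]. /k/ is a voiceless stop between vowels /o/ and /o/, so it voices to [g]. /soipexaokoiggiax/ → soibexaogoiggiax.
Rule 3 (final i-epenthesis): the form ends in the consonant /x/, so [i] is inserted word-finally. /soibexaogoiggiax/ → soibexaogoiggiaxi.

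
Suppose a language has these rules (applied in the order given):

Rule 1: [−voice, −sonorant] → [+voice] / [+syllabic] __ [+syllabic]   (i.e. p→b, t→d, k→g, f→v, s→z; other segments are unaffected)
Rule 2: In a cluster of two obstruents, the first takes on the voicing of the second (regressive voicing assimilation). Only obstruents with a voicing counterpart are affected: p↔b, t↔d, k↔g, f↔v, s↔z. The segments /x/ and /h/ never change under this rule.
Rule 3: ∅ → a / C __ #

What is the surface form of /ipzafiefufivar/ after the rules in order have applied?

Rule 1 (intervocalic voicing): /f/ is a voiceless obstruent between vowels /a/ and /i/, so it voices to [v]. /f/ is a voiceless obstruent between vowels /e/ and /u/, so it voices to [v]. /f/ is a voiceless obstruent between vowels /u/ and /i/, so it voices to [v]. /ipzafiefufivar/ → ipzavievuvivar.
Rule 2 (regressive voicing assimilation): /p/ precedes the voiced obstruent /z/, so it voices to [b] by assimilation. /ipzavievuvivar/ → ibzavievuvivar.
Rule 3 (final a-epenthesis): the form ends in the consonant /r/, so [a] is inserted word-finally. /ibzavievuvivar/ → ibzavievuvivara.

ibzavievuvivara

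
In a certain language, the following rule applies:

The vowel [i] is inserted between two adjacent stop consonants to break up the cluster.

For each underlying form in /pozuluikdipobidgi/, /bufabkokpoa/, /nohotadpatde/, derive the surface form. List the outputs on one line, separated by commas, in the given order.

pozuluikidipobidigi, bufabikokipoa, nohotadipatide

/pozuluikdipobidgi/: /k/ and /d/ form a stop–stop cluster, so [i] is inserted between them. /d/ and /g/ form a stop–stop cluster, so [i] is inserted between them. → [pozuluikidipobidigi].
/bufabkokpoa/: /b/ and /k/ form a stop–stop cluster, so [i] is inserted between them. /k/ and /p/ form a stop–stop cluster, so [i] is inserted between them. → [bufabikokipoa].
/nohotadpatde/: /d/ and /p/ form a stop–stop cluster, so [i] is inserted between them. /t/ and /d/ form a stop–stop cluster, so [i] is inserted between them. → [nohotadipatide].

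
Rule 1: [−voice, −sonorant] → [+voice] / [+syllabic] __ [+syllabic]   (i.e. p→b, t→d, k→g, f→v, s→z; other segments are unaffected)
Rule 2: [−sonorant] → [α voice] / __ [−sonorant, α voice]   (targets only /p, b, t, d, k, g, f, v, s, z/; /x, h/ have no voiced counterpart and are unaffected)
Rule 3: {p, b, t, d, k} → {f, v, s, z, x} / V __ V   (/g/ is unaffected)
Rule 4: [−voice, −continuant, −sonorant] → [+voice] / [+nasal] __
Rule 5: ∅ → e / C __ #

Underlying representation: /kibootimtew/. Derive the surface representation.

Rule 1 (intervocalic voicing): /t/ is a voiceless obstruent between vowels /o/ and /i/, so it voices to [d]. /kibootimtew/ → kiboodimtew.
Rule 2 (regressive voicing assimilation): no segment meets the environment; /kiboodimtew/ is unchanged.
Rule 3 (intervocalic spirantization): /b/ is a stop between vowels /i/ and /o/, so it spirantizes to the fricative [v]. /d/ is a stop between vowels /o/ and /i/, so it spirantizes to the fricative [z]. /kiboodimtew/ → kivoozimtew.
Rule 4 (post-nasal voicing): /t/ is a voiceless stop immediately after the nasal /m/, so it voices to [d]. /kivoozimtew/ → kivoozimdew.
Rule 5 (final e-epenthesis): the form ends in the consonant /w/, so [e] is inserted word-finally. /kivoozimdew/ → kivoozimdewe.

kivoozimdewe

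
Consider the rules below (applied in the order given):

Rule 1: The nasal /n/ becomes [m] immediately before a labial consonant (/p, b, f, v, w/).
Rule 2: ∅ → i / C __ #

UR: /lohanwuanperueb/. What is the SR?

lohamwuamperuebi

Rule 1 (nasal place assimilation): /n/ precedes the labial consonant /w/, so it assimilates in place to [m]. /n/ precedes the labial consonant /p/, so it assimilates in place to [m]. /lohanwuanperueb/ → lohamwuamperueb.
Rule 2 (final i-epenthesis): the form ends in the consonant /b/, so [i] is inserted word-finally. /lohamwuamperueb/ → lohamwuamperuebi.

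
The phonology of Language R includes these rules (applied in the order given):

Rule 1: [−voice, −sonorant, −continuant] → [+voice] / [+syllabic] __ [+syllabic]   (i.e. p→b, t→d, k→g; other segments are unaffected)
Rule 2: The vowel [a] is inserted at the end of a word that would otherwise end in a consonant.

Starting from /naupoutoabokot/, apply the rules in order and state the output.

nauboudoabogota

Rule 1 (intervocalic voicing): /p/ is a voiceless stop between vowels /u/ and /o/, so it voices to [b]. /t/ is a voiceless stop between vowels /u/ and /o/, so it voices to [d]. /k/ is a voiceless stop between vowels /o/ and /o/, so it voices to [g]. /naupoutoabokot/ → nauboudoabogot.
Rule 2 (final a-epenthesis): the form ends in the consonant /t/, so [a] is inserted word-finally. /nauboudoabogot/ → nauboudoabogota.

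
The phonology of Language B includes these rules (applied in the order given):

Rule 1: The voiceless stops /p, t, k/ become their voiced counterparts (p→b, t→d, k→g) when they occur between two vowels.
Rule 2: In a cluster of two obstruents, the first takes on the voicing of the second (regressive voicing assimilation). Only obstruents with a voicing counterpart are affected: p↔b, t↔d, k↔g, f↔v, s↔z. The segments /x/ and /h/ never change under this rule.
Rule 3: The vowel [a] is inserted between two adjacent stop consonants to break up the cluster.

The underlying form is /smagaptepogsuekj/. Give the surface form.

smagapateboksuekj

Rule 1 (intervocalic voicing): /p/ is a voiceless stop between vowels /e/ and /o/, so it voices to [b]. /smagaptepogsuekj/ → smagaptebogsuekj.
Rule 2 (regressive voicing assimilation): /g/ precedes the voiceless obstruent /s/, so it devoices to [k] by assimilation. /smagaptebogsuekj/ → smagapteboksuekj.
Rule 3 (stop-cluster a-epenthesis): /p/ and /t/ form a stop–stop cluster, so [a] is inserted between them. /smagapteboksuekj/ → smagapateboksuekj.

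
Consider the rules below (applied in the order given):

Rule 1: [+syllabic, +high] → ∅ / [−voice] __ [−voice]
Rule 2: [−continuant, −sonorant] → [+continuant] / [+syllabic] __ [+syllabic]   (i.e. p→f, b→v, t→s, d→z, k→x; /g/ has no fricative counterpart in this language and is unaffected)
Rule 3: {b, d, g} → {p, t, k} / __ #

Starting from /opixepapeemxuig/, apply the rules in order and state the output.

Rule 1 (high vowel syncope): /i/ is a high vowel flanked by voiceless consonants /p/ and /x/, so it deletes. /opixepapeemxuig/ → opxepapeemxuig.
Rule 2 (intervocalic spirantization): /p/ is a stop between vowels /e/ and /a/, so it spirantizes to the fricative [f]. /p/ is a stop between vowels /a/ and /e/, so it spirantizes to the fricative [f]. /opxepapeemxuig/ → opxefafeemxuig.
Rule 3 (final devoicing): /g/ is a voiced stop in word-final position, so it devoices to [k]. /opxefafeemxuig/ → opxefafeemxuik.

opxefafeemxuik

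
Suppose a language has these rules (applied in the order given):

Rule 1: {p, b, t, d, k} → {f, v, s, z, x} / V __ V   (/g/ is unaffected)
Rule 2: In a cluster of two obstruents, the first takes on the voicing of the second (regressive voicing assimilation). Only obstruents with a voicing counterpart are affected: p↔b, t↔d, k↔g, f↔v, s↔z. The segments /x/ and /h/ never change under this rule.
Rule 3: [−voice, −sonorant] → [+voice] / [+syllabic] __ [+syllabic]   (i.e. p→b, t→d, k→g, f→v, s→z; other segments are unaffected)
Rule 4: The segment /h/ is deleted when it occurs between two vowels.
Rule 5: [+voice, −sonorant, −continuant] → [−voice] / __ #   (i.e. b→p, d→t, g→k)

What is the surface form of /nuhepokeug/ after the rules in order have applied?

Rule 1 (intervocalic spirantization): /p/ is a stop between vowels /e/ and /o/, so it spirantizes to the fricative [f]. /k/ is a stop between vowels /o/ and /e/, so it spirantizes to the fricative [x]. /nuhepokeug/ → nuhefoxeug.
Rule 2 (regressive voicing assimilation): no segment meets the environment; /nuhefoxeug/ is unchanged.
Rule 3 (intervocalic voicing): /f/ is a voiceless obstruent between vowels /e/ and /o/, so it voices to [v]. /nuhefoxeug/ → nuhevoxeug.
Rule 4 (intervocalic h-deletion): /h/ occurs between vowels /u/ and /e/, so it deletes. /nuhevoxeug/ → nuevoxeug.
Rule 5 (final devoicing): /g/ is a voiced stop in word-final position, so it devoices to [k]. /nuevoxeug/ → nuevoxeuk.

nuevoxeuk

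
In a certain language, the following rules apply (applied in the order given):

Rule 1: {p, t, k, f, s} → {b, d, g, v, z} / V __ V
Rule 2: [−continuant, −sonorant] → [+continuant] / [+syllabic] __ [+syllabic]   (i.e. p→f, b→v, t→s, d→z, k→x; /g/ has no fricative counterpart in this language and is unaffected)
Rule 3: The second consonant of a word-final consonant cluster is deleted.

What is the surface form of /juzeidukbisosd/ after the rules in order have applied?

Rule 1 (intervocalic voicing): /s/ is a voiceless obstruent between vowels /i/ and /o/, so it voices to [z]. /juzeidukbisosd/ → juzeidukbizosd.
Rule 2 (intervocalic spirantization): /d/ is a stop between vowels /i/ and /u/, so it spirantizes to the fricative [z]. /juzeidukbizosd/ → juzeizukbizosd.
Rule 3 (final cluster simplification): /d/ is the second consonant of a word-final cluster /sd/, so it deletes. /juzeizukbizosd/ → juzeizukbizos.

juzeizukbizos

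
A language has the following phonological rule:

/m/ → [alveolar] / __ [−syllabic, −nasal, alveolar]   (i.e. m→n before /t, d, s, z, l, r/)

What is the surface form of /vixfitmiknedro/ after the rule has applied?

vixfitmiknedro

No segment of /vixfitmiknedro/ meets the structural description of the rule, so the form surfaces unchanged.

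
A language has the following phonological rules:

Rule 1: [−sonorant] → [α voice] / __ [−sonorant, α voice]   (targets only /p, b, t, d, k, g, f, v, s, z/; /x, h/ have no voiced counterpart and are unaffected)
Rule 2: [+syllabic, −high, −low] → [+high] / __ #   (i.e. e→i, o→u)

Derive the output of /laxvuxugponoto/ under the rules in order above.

laxvuxukponotu

Rule 1 (regressive voicing assimilation): /g/ precedes the voiceless obstruent /p/, so it devoices to [k] by assimilation. /laxvuxugponoto/ → laxvuxukponoto.
Rule 2 (final vowel raising): /o/ is a mid vowel in word-final position, so it raises to [u]. /laxvuxukponoto/ → laxvuxukponotu.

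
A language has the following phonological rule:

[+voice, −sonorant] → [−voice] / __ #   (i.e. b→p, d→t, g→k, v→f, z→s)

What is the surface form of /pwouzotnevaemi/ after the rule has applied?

No segment of /pwouzotnevaemi/ meets the structural description of the rule, so the form surfaces unchanged.

pwouzotnevaemi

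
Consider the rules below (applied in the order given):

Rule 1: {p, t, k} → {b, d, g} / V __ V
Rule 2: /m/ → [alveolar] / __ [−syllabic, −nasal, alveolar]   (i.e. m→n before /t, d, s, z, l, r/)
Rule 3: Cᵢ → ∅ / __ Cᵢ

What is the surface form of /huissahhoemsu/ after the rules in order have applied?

Rule 1 (intervocalic voicing): no segment meets the environment; /huissahhoemsu/ is unchanged.
Rule 2 (nasal place assimilation): /m/ precedes the alveolar consonant /s/, so it assimilates in place to [n]. /huissahhoemsu/ → huissahhoensu.
Rule 3 (degemination): /ss/ is a geminate; the first /s/ deletes. /hh/ is a geminate; the first /h/ deletes. /huissahhoensu/ → huisahoensu.

huisahoensu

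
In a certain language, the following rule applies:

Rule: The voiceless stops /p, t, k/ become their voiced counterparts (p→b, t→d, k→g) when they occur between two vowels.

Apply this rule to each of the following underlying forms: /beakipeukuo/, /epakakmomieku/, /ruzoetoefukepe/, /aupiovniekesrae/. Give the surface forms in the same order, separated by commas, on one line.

/beakipeukuo/: /k/ is a voiceless stop between vowels /a/ and /i/, so it voices to [g]. /p/ is a voiceless stop between vowels /i/ and /e/, so it voices to [b]. /k/ is a voiceless stop between vowels /u/ and /u/, so it voices to [g]. → [beagibeuguo].
/epakakmomieku/: /p/ is a voiceless stop between vowels /e/ and /a/, so it voices to [b]. /k/ is a voiceless stop between vowels /a/ and /a/, so it voices to [g]. /k/ is a voiceless stop between vowels /e/ and /u/, so it voices to [g]. → [ebagakmomiegu].
/ruzoetoefukepe/: /t/ is a voiceless stop between vowels /e/ and /o/, so it voices to [d]. /k/ is a voiceless stop between vowels /u/ and /e/, so it voices to [g]. /p/ is a voiceless stop between vowels /e/ and /e/, so it voices to [b]. → [ruzoedoefugebe].
/aupiovniekesrae/: /p/ is a voiceless stop between vowels /u/ and /i/, so it voices to [b]. /k/ is a voiceless stop between vowels /e/ and /e/, so it voices to [g]. → [aubiovniegesrae].

beagibeuguo, ebagakmomiegu, ruzoedoefugebe, aubiovniegesrae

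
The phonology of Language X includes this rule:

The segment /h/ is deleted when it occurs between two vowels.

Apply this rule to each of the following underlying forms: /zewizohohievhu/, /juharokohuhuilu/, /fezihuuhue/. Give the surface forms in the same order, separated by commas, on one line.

zewizooievhu, juarokouuilu, feziuuue

/zewizohohievhu/: /h/ occurs between vowels /o/ and /o/, so it deletes. /h/ occurs between vowels /o/ and /i/, so it deletes. → [zewizooievhu].
/juharokohuhuilu/: /h/ occurs between vowels /u/ and /a/, so it deletes. /h/ occurs between vowels /o/ and /u/, so it deletes. /h/ occurs between vowels /u/ and /u/, so it deletes. → [juarokouuilu].
/fezihuuhue/: /h/ occurs between vowels /i/ and /u/, so it deletes. /h/ occurs between vowels /u/ and /u/, so it deletes. → [feziuuue].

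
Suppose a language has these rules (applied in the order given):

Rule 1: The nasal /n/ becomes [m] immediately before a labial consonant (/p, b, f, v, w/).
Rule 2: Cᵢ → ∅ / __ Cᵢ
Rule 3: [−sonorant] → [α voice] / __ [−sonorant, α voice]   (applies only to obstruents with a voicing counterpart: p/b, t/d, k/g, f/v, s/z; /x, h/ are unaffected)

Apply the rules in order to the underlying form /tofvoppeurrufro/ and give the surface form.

Rule 1 (nasal place assimilation): no segment meets the environment; /tofvoppeurrufro/ is unchanged.
Rule 2 (degemination): /pp/ is a geminate; the first /p/ deletes. /rr/ is a geminate; the first /r/ deletes. /tofvoppeurrufro/ → tofvopeurufro.
Rule 3 (regressive voicing assimilation): /f/ precedes the voiced obstruent /v/, so it voices to [v] by assimilation. /tofvopeurufro/ → tovvopeurufro.

tovvopeurufro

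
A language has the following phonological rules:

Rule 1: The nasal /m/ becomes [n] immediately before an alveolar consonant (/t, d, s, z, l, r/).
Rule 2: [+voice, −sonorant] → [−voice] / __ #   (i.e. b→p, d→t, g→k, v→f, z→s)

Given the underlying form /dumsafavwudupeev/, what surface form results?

Rule 1 (nasal place assimilation): /m/ precedes the alveolar consonant /s/, so it assimilates in place to [n]. /dumsafavwudupeev/ → dunsafavwudupeev.
Rule 2 (final devoicing): /v/ is a voiced obstruent in word-final position, so it devoices to [f]. /dunsafavwudupeev/ → dunsafavwudupeef.

dunsafavwudupeef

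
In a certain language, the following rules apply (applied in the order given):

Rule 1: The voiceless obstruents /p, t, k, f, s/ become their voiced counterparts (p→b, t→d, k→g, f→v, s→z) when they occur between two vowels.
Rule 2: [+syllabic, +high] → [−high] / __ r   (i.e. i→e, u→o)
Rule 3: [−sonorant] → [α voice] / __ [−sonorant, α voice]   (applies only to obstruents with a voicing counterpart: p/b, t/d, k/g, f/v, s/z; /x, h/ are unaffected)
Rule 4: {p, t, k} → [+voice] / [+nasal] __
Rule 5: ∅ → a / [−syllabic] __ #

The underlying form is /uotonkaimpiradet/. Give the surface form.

uodongaimberadeta

Rule 1 (intervocalic voicing): /t/ is a voiceless obstruent between vowels /o/ and /o/, so it voices to [d]. /uotonkaimpiradet/ → uodonkaimpiradet.
Rule 2 (pre-rhotic lowering): /i/ is a high vowel immediately before /r/, so it lowers to [e]. /uodonkaimpiradet/ → uodonkaimperadet.
Rule 3 (regressive voicing assimilation): no segment meets the environment; /uodonkaimperadet/ is unchanged.
Rule 4 (post-nasal voicing): /k/ is a voiceless stop immediately after the nasal /n/, so it voices to [g]. /p/ is a voiceless stop immediately after the nasal /m/, so it voices to [b]. /uodonkaimperadet/ → uodongaimberadet.
Rule 5 (final a-epenthesis): the form ends in the consonant /t/, so [a] is inserted word-finally. /uodongaimberadet/ → uodongaimberadeta.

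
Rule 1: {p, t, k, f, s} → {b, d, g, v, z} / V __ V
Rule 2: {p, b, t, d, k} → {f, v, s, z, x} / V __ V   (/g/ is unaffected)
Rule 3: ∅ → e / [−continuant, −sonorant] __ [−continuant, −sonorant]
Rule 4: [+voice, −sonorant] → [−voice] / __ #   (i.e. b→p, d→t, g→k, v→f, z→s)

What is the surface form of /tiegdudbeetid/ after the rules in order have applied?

Rule 1 (intervocalic voicing): /t/ is a voiceless obstruent between vowels /e/ and /i/, so it voices to [d]. /tiegdudbeetid/ → tiegdudbeedid.
Rule 2 (intervocalic spirantization): /d/ is a stop between vowels /e/ and /i/, so it spirantizes to the fricative [z]. /tiegdudbeedid/ → tiegdudbeezid.
Rule 3 (stop-cluster e-epenthesis): /g/ and /d/ form a stop–stop cluster, so [e] is inserted between them. /d/ and /b/ form a stop–stop cluster, so [e] is inserted between them. /tiegdudbeezid/ → tiegedudebeezid.
Rule 4 (final devoicing): /d/ is a voiced obstruent in word-final position, so it devoices to [t]. /tiegedudebeezid/ → tiegedudebeezit.

tiegedudebeezit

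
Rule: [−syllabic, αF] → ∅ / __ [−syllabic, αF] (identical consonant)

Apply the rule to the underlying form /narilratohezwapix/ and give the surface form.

No segment of /narilratohezwapix/ meets the structural description of the rule, so the form surfaces unchanged.

narilratohezwapix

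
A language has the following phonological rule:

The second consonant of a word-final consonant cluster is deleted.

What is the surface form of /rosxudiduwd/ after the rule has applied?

rosxudiduw

/d/ is the second consonant of a word-final cluster /wd/, so it deletes.
The other instances of /r/, /s/, /x/, /d/, /w/ do not occur in the required environment and remain unchanged.
Surface form: [rosxudiduw].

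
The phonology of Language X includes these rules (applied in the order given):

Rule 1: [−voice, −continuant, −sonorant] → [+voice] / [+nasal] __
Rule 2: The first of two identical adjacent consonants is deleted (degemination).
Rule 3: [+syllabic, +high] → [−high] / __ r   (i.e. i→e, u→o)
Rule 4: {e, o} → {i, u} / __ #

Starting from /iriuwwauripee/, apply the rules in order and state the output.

eriuwaoripei

Rule 1 (post-nasal voicing): no segment meets the environment; /iriuwwauripee/ is unchanged.
Rule 2 (degemination): /ww/ is a geminate; the first /w/ deletes. /iriuwwauripee/ → iriuwauripee.
Rule 3 (pre-rhotic lowering): /i/ is a high vowel immediately before /r/, so it lowers to [e]. /u/ is a high vowel immediately before /r/, so it lowers to [o]. /iriuwauripee/ → eriuwaoripee.
Rule 4 (final vowel raising): /e/ is a mid vowel in word-final position, so it raises to [i]. /eriuwaoripee/ → eriuwaoripei.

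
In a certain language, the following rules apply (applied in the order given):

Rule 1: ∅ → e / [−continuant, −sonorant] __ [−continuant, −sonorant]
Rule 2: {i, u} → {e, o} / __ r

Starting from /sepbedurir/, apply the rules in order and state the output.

Rule 1 (stop-cluster e-epenthesis): /p/ and /b/ form a stop–stop cluster, so [e] is inserted between them. /sepbedurir/ → sepebedurir.
Rule 2 (pre-rhotic lowering): /u/ is a high vowel immediately before /r/, so it lowers to [o]. /i/ is a high vowel immediately before /r/, so it lowers to [e]. /sepebedurir/ → sepebedorer.

sepebedorer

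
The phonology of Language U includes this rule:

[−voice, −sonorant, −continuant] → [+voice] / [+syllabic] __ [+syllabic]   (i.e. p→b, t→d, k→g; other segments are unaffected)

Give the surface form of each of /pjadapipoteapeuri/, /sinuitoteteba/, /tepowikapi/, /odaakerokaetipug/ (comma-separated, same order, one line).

pjadabibodeabeuri, sinuidodedeba, tebowigabi, odaagerogaedibug

/pjadapipoteapeuri/: /p/ is a voiceless stop between vowels /a/ and /i/, so it voices to [b]. /p/ is a voiceless stop between vowels /i/ and /o/, so it voices to [b]. /t/ is a voiceless stop between vowels /o/ and /e/, so it voices to [d]. /p/ is a voiceless stop between vowels /a/ and /e/, so it voices to [b]. → [pjadabibodeabeuri].
/sinuitoteteba/: /t/ is a voiceless stop between vowels /i/ and /o/, so it voices to [d]. /t/ is a voiceless stop between vowels /o/ and /e/, so it voices to [d]. /t/ is a voiceless stop between vowels /e/ and /e/, so it voices to [d]. → [sinuidodedeba].
/tepowikapi/: /p/ is a voiceless stop between vowels /e/ and /o/, so it voices to [b]. /k/ is a voiceless stop between vowels /i/ and /a/, so it voices to [g]. /p/ is a voiceless stop between vowels /a/ and /i/, so it voices to [b]. → [tebowigabi].
/odaakerokaetipug/: /k/ is a voiceless stop between vowels /a/ and /e/, so it voices to [g]. /k/ is a voiceless stop between vowels /o/ and /a/, so it voices to [g]. /t/ is a voiceless stop between vowels /e/ and /i/, so it voices to [d]. /p/ is a voiceless stop between vowels /i/ and /u/, so it voices to [b]. → [odaagerogaedibug].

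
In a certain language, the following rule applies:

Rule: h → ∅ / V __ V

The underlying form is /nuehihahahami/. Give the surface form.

nueiaaami

/h/ occurs between vowels /e/ and /i/, so it deletes.
/h/ occurs between vowels /i/ and /a/, so it deletes.
/h/ occurs between vowels /a/ and /a/, so it deletes.
/h/ occurs between vowels /a/ and /a/, so it deletes.
Surface form: [nueiaaami].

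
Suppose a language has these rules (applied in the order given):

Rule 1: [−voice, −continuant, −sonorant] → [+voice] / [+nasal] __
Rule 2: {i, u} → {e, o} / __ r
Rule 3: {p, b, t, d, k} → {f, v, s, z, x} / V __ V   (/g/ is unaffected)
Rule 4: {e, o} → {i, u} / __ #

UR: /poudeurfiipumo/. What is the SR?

pouzeorfiifumu

Rule 1 (post-nasal voicing): no segment meets the environment; /poudeurfiipumo/ is unchanged.
Rule 2 (pre-rhotic lowering): /u/ is a high vowel immediately before /r/, so it lowers to [o]. /poudeurfiipumo/ → poudeorfiipumo.
Rule 3 (intervocalic spirantization): /d/ is a stop between vowels /u/ and /e/, so it spirantizes to the fricative [z]. /p/ is a stop between vowels /i/ and /u/, so it spirantizes to the fricative [f]. /poudeorfiipumo/ → pouzeorfiifumo.
Rule 4 (final vowel raising): /o/ is a mid vowel in word-final position, so it raises to [u]. /pouzeorfiifumo/ → pouzeorfiifumu.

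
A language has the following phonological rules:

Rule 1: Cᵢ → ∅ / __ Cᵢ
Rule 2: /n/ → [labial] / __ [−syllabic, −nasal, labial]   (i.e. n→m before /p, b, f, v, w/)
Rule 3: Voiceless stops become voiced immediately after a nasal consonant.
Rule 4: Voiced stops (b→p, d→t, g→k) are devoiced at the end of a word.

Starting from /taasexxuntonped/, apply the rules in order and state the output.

Rule 1 (degemination): /xx/ is a geminate; the first /x/ deletes. /taasexxuntonped/ → taasexuntonped.
Rule 2 (nasal place assimilation): /n/ precedes the labial consonant /p/, so it assimilates in place to [m]. /taasexuntonped/ → taasexuntomped.
Rule 3 (post-nasal voicing): /t/ is a voiceless stop immediately after the nasal /n/, so it voices to [d]. /p/ is a voiceless stop immediately after the nasal /m/, so it voices to [b]. /taasexuntomped/ → taasexundombed.
Rule 4 (final devoicing): /d/ is a voiced stop in word-final position, so it devoices to [t]. /taasexundombed/ → taasexundombet.

taasexundombet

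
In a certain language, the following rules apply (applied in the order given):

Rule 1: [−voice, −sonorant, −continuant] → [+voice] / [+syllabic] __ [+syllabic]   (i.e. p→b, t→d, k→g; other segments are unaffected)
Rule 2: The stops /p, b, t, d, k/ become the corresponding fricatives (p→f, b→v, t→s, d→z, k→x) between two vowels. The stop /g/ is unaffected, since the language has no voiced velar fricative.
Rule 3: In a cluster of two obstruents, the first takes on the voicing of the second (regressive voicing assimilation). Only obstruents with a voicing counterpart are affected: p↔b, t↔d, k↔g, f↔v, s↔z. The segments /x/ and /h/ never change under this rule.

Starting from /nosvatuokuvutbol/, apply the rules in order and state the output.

Rule 1 (intervocalic voicing): /t/ is a voiceless stop between vowels /a/ and /u/, so it voices to [d]. /k/ is a voiceless stop between vowels /o/ and /u/, so it voices to [g]. /nosvatuokuvutbol/ → nosvaduoguvutbol.
Rule 2 (intervocalic spirantization): /d/ is a stop between vowels /a/ and /u/, so it spirantizes to the fricative [z]. /nosvaduoguvutbol/ → nosvazuoguvutbol.
Rule 3 (regressive voicing assimilation): /s/ precedes the voiced obstruent /v/, so it voices to [z] by assimilation. /t/ precedes the voiced obstruent /b/, so it voices to [d] by assimilation. /nosvazuoguvutbol/ → nozvazuoguvudbol.

nozvazuoguvudbol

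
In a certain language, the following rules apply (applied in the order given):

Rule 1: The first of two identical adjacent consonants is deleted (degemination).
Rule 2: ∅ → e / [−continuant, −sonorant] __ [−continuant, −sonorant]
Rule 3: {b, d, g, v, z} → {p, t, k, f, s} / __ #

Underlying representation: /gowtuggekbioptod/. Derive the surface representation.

Rule 1 (degemination): /gg/ is a geminate; the first /g/ deletes. /gowtuggekbioptod/ → gowtugekbioptod.
Rule 2 (stop-cluster e-epenthesis): /k/ and /b/ form a stop–stop cluster, so [e] is inserted between them. /p/ and /t/ form a stop–stop cluster, so [e] is inserted between them. /gowtugekbioptod/ → gowtugekebiopetod.
Rule 3 (final devoicing): /d/ is a voiced obstruent in word-final position, so it devoices to [t]. /gowtugekebiopetod/ → gowtugekebiopetot.

gowtugekebiopetot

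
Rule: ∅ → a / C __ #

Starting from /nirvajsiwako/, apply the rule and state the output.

nirvajsiwako

No segment of /nirvajsiwako/ meets the structural description of the rule, so the form surfaces unchanged.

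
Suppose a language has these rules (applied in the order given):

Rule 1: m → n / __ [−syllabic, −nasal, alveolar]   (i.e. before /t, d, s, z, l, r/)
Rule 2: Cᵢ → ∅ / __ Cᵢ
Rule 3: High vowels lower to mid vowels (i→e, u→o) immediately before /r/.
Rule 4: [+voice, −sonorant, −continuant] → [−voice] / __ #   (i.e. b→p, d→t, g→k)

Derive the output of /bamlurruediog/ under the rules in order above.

Rule 1 (nasal place assimilation): /m/ precedes the alveolar consonant /l/, so it assimilates in place to [n]. /bamlurruediog/ → banlurruediog.
Rule 2 (degemination): /rr/ is a geminate; the first /r/ deletes. /banlurruediog/ → banluruediog.
Rule 3 (pre-rhotic lowering): /u/ is a high vowel immediately before /r/, so it lowers to [o]. /banluruediog/ → banloruediog.
Rule 4 (final devoicing): /g/ is a voiced stop in word-final position, so it devoices to [k]. /banloruediog/ → banloruediok.

banloruediok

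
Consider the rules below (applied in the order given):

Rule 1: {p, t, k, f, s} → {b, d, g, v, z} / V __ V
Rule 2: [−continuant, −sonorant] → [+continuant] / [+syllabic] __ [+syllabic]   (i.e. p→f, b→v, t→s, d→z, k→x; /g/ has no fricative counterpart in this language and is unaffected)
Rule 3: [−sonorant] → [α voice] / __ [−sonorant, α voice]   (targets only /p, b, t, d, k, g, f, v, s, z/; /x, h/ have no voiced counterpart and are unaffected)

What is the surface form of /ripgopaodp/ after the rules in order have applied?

ribgovaotp

Rule 1 (intervocalic voicing): /p/ is a voiceless obstruent between vowels /o/ and /a/, so it voices to [b]. /ripgopaodp/ → ripgobaodp.
Rule 2 (intervocalic spirantization): /b/ is a stop between vowels /o/ and /a/, so it spirantizes to the fricative [v]. /ripgobaodp/ → ripgovaodp.
Rule 3 (regressive voicing assimilation): /p/ precedes the voiced obstruent /g/, so it voices to [b] by assimilation. /d/ precedes the voiceless obstruent /p/, so it devoices to [t] by assimilation. /ripgovaodp/ → ribgovaotp.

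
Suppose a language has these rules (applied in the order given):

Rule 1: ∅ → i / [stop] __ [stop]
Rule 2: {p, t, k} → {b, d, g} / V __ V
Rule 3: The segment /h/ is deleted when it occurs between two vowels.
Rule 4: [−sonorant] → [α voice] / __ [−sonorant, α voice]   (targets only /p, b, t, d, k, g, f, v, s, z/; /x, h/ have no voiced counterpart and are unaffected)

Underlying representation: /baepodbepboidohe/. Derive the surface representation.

baebodibebiboidoe

Rule 1 (stop-cluster i-epenthesis): /d/ and /b/ form a stop–stop cluster, so [i] is inserted between them. /p/ and /b/ form a stop–stop cluster, so [i] is inserted between them. /baepodbepboidohe/ → baepodibepiboidohe.
Rule 2 (intervocalic voicing): /p/ is a voiceless stop between vowels /e/ and /o/, so it voices to [b]. /p/ is a voiceless stop between vowels /e/ and /i/, so it voices to [b]. /baepodibepiboidohe/ → baebodibebiboidohe.
Rule 3 (intervocalic h-deletion): /h/ occurs between vowels /o/ and /e/, so it deletes. /baebodibebiboidohe/ → baebodibebiboidoe.
Rule 4 (regressive voicing assimilation): no segment meets the environment; /baebodibebiboidoe/ is unchanged.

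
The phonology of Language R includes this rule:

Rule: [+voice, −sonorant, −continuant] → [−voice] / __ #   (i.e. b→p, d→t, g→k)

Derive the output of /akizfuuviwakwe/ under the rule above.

akizfuuviwakwe

No segment of /akizfuuviwakwe/ meets the structural description of the rule, so the form surfaces unchanged.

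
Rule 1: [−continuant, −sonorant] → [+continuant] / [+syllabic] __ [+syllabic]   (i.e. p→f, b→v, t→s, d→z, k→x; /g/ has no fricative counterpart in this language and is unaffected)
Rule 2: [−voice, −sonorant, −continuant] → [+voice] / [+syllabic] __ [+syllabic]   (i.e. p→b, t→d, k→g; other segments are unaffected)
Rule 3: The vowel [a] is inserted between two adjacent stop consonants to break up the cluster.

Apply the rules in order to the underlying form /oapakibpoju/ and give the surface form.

Rule 1 (intervocalic spirantization): /p/ is a stop between vowels /a/ and /a/, so it spirantizes to the fricative [f]. /k/ is a stop between vowels /a/ and /i/, so it spirantizes to the fricative [x]. /oapakibpoju/ → oafaxibpoju.
Rule 2 (intervocalic voicing): no segment meets the environment; /oafaxibpoju/ is unchanged.
Rule 3 (stop-cluster a-epenthesis): /b/ and /p/ form a stop–stop cluster, so [a] is inserted between them. /oafaxibpoju/ → oafaxibapoju.

oafaxibapoju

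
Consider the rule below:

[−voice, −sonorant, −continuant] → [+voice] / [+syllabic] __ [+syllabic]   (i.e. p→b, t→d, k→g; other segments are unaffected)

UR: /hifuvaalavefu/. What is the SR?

No segment of /hifuvaalavefu/ meets the structural description of the rule, so the form surfaces unchanged.

hifuvaalavefu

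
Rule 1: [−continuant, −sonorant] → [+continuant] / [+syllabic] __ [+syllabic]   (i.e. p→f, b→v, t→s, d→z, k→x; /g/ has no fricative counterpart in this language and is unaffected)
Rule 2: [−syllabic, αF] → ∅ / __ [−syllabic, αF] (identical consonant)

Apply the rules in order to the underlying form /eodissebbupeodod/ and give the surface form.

eozisebufeozod

Rule 1 (intervocalic spirantization): /d/ is a stop between vowels /o/ and /i/, so it spirantizes to the fricative [z]. /p/ is a stop between vowels /u/ and /e/, so it spirantizes to the fricative [f]. /d/ is a stop between vowels /o/ and /o/, so it spirantizes to the fricative [z]. /eodissebbupeodod/ → eozissebbufeozod.
Rule 2 (degemination): /ss/ is a geminate; the first /s/ deletes. /bb/ is a geminate; the first /b/ deletes. /eozissebbufeozod/ → eozisebufeozod.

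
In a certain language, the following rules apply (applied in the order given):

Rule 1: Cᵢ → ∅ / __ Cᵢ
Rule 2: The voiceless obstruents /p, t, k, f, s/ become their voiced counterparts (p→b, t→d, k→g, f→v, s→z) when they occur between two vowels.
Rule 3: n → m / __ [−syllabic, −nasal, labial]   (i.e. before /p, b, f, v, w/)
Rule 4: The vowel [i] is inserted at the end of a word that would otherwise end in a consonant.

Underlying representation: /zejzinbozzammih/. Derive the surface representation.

zejzimbozamihi

Rule 1 (degemination): /zz/ is a geminate; the first /z/ deletes. /mm/ is a geminate; the first /m/ deletes. /zejzinbozzammih/ → zejzinbozamih.
Rule 2 (intervocalic voicing): no segment meets the environment; /zejzinbozamih/ is unchanged.
Rule 3 (nasal place assimilation): /n/ precedes the labial consonant /b/, so it assimilates in place to [m]. /zejzinbozamih/ → zejzimbozamih.
Rule 4 (final i-epenthesis): the form ends in the consonant /h/, so [i] is inserted word-finally. /zejzimbozamih/ → zejzimbozamihi.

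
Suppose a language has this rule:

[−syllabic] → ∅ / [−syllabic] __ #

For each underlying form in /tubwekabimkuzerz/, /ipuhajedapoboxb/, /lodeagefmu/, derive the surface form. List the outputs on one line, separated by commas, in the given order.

tubwekabimkuzer, ipuhajedapobox, lodeagefmu

/tubwekabimkuzerz/: /z/ is the second consonant of a word-final cluster /rz/, so it deletes. → [tubwekabimkuzer].
/ipuhajedapoboxb/: /b/ is the second consonant of a word-final cluster /xb/, so it deletes. → [ipuhajedapobox].
/lodeagefmu/: the rule's environment is not met; surfaces unchanged as [lodeagefmu].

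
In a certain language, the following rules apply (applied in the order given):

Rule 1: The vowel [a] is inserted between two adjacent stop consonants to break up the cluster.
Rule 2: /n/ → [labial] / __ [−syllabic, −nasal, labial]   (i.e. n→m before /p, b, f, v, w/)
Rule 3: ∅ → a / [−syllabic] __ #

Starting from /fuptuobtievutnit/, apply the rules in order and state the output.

Rule 1 (stop-cluster a-epenthesis): /p/ and /t/ form a stop–stop cluster, so [a] is inserted between them. /b/ and /t/ form a stop–stop cluster, so [a] is inserted between them. /fuptuobtievutnit/ → fupatuobatievutnit.
Rule 2 (nasal place assimilation): no segment meets the environment; /fupatuobatievutnit/ is unchanged.
Rule 3 (final a-epenthesis): the form ends in the consonant /t/, so [a] is inserted word-finally. /fupatuobatievutnit/ → fupatuobatievutnita.

fupatuobatievutnita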